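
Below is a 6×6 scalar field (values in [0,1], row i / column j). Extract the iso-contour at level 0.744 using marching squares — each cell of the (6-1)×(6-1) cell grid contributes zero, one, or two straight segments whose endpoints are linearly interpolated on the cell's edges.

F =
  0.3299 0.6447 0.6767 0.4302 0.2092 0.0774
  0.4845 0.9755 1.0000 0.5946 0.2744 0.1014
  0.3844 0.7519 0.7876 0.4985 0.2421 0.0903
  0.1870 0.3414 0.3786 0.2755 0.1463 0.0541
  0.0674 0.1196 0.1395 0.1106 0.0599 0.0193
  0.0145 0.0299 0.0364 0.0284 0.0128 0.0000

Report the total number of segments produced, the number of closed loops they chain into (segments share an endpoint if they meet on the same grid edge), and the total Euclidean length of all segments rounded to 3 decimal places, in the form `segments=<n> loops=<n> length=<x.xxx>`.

cell (0,0): code 0100 → (0.300,1.000)–(1.000,0.529)
cell (0,1): code 1100 → (0.208,2.000)–(0.300,1.000)
cell (0,2): code 1000 → (1.000,2.631)–(0.208,2.000)
cell (1,0): code 0110 → (1.000,0.529)–(2.000,0.979)
cell (1,2): code 1001 → (2.000,2.151)–(1.000,2.631)
cell (2,0): code 0010 → (2.000,0.979)–(2.019,1.000)
cell (2,1): code 0011 → (2.019,1.000)–(2.107,2.000)
cell (2,2): code 0001 → (2.107,2.000)–(2.000,2.151)
total: 8 segments, chained into 1 closed loop(s), length Σ = 6.284299

segments=8 loops=1 length=6.284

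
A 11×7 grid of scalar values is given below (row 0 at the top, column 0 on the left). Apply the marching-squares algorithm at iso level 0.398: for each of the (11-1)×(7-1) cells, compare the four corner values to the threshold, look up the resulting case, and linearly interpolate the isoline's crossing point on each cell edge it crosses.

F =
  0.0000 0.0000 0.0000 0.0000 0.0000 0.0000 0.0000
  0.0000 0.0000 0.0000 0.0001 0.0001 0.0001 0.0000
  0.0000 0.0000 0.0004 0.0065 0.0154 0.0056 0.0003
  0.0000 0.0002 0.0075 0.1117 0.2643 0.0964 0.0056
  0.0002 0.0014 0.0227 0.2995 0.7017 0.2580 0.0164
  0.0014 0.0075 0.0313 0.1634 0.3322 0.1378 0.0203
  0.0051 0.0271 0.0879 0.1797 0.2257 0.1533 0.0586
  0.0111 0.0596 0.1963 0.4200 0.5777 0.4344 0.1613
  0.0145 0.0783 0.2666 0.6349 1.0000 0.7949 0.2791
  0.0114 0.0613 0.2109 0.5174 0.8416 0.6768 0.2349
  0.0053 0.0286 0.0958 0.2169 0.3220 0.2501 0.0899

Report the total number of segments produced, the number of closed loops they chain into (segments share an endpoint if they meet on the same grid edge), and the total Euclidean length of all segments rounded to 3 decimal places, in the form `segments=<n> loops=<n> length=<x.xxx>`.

segments=16 loops=2 length=14.610

cell (3,3): code 0100 → (3.306,4.000)–(4.000,3.245)
cell (3,4): code 1000 → (4.000,4.684)–(3.306,4.000)
cell (4,3): code 0010 → (4.000,3.245)–(4.822,4.000)
cell (4,4): code 0001 → (4.822,4.000)–(4.000,4.684)
cell (6,2): code 0100 → (6.908,3.000)–(7.000,2.902)
cell (6,3): code 1100 → (6.489,4.000)–(6.908,3.000)
cell (6,4): code 1100 → (6.871,5.000)–(6.489,4.000)
cell (6,5): code 1000 → (7.000,5.133)–(6.871,5.000)
cell (7,2): code 0110 → (7.000,2.902)–(8.000,2.357)
cell (7,5): code 1001 → (8.000,5.769)–(7.000,5.133)
cell (8,2): code 0110 → (8.000,2.357)–(9.000,2.610)
cell (8,5): code 1001 → (9.000,5.631)–(8.000,5.769)
cell (9,2): code 0010 → (9.000,2.610)–(9.397,3.000)
cell (9,3): code 0011 → (9.397,3.000)–(9.854,4.000)
cell (9,4): code 0011 → (9.854,4.000)–(9.653,5.000)
cell (9,5): code 0001 → (9.653,5.000)–(9.000,5.631)
total: 16 segments, chained into 2 closed loop(s), length Σ = 14.610134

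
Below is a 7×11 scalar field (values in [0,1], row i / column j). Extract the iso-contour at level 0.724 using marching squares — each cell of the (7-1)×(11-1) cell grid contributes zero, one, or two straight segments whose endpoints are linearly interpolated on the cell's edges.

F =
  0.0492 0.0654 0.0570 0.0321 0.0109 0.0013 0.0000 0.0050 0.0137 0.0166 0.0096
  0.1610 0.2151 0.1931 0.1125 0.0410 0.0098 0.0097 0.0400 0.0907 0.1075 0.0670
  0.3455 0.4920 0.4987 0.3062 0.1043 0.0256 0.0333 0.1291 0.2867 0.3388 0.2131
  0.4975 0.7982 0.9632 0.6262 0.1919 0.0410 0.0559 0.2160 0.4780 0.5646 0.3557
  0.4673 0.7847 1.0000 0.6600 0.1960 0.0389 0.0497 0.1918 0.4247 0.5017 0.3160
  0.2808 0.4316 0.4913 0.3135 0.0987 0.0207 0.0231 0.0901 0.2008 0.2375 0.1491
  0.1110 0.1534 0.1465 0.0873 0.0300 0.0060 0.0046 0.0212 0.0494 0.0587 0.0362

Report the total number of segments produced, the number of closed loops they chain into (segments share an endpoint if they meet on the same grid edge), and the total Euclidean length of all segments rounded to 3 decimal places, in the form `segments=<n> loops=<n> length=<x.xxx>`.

segments=8 loops=1 length=6.566

cell (2,0): code 0100 → (2.758,1.000)–(3.000,0.753)
cell (2,1): code 1100 → (2.485,2.000)–(2.758,1.000)
cell (2,2): code 1000 → (3.000,2.710)–(2.485,2.000)
cell (3,0): code 0110 → (3.000,0.753)–(4.000,0.809)
cell (3,2): code 1001 → (4.000,2.812)–(3.000,2.710)
cell (4,0): code 0010 → (4.000,0.809)–(4.172,1.000)
cell (4,1): code 0011 → (4.172,1.000)–(4.543,2.000)
cell (4,2): code 0001 → (4.543,2.000)–(4.000,2.812)
total: 8 segments, chained into 1 closed loop(s), length Σ = 6.566012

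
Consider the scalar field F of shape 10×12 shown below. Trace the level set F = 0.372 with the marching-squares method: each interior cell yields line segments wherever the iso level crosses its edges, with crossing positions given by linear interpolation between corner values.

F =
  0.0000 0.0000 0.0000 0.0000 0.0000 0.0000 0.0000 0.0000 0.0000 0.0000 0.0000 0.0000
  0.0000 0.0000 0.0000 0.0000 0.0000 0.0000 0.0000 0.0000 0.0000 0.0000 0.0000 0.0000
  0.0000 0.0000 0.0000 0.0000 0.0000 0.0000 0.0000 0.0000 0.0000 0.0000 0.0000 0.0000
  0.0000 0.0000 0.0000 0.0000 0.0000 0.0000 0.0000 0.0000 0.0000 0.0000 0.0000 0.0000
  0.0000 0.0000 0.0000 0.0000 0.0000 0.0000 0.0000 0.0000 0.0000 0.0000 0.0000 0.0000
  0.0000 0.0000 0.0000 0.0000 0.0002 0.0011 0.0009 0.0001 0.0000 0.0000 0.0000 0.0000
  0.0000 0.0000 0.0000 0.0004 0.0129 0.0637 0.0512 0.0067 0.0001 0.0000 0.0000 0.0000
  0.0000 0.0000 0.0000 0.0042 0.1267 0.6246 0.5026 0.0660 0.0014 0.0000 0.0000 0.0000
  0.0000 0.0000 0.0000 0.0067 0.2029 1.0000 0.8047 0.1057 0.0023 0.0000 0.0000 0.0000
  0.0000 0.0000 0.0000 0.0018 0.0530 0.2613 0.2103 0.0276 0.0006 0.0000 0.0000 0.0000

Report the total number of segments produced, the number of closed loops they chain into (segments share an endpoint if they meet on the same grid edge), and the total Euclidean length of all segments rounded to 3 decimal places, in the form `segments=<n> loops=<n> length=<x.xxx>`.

segments=8 loops=1 length=7.318

cell (6,4): code 0100 → (6.550,5.000)–(7.000,4.493)
cell (6,5): code 1100 → (6.711,6.000)–(6.550,5.000)
cell (6,6): code 1000 → (7.000,6.299)–(6.711,6.000)
cell (7,4): code 0110 → (7.000,4.493)–(8.000,4.212)
cell (7,6): code 1001 → (8.000,6.619)–(7.000,6.299)
cell (8,4): code 0010 → (8.000,4.212)–(8.850,5.000)
cell (8,5): code 0011 → (8.850,5.000)–(8.728,6.000)
cell (8,6): code 0001 → (8.728,6.000)–(8.000,6.619)
total: 8 segments, chained into 1 closed loop(s), length Σ = 7.318027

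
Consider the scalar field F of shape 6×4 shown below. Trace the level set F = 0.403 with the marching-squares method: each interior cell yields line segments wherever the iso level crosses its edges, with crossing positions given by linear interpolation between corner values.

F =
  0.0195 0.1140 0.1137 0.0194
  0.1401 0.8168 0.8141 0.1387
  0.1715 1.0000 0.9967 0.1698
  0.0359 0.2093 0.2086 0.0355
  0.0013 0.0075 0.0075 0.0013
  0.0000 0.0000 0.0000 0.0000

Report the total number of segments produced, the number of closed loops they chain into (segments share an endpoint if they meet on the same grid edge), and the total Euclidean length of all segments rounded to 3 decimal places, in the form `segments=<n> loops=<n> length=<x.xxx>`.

cell (0,0): code 0100 → (0.411,1.000)–(1.000,0.389)
cell (0,1): code 1100 → (0.413,2.000)–(0.411,1.000)
cell (0,2): code 1000 → (1.000,2.609)–(0.413,2.000)
cell (1,0): code 0110 → (1.000,0.389)–(2.000,0.279)
cell (1,2): code 1001 → (2.000,2.718)–(1.000,2.609)
cell (2,0): code 0010 → (2.000,0.279)–(2.755,1.000)
cell (2,1): code 0011 → (2.755,1.000)–(2.753,2.000)
cell (2,2): code 0001 → (2.753,2.000)–(2.000,2.718)
total: 8 segments, chained into 1 closed loop(s), length Σ = 7.790720

segments=8 loops=1 length=7.791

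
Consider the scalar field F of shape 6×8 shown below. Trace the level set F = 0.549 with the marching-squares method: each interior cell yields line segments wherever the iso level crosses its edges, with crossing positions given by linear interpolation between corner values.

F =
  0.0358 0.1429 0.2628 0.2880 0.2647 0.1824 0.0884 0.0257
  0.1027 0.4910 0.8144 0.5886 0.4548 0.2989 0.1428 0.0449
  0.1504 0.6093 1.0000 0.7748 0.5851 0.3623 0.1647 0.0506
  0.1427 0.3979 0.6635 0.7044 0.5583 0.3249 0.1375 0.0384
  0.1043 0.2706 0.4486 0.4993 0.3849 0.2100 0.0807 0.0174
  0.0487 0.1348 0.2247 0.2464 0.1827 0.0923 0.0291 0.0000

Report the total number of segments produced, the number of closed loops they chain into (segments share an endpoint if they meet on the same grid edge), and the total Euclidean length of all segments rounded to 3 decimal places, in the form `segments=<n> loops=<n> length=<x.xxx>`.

cell (0,1): code 0100 → (0.519,2.000)–(1.000,1.179)
cell (0,2): code 1100 → (0.868,3.000)–(0.519,2.000)
cell (0,3): code 1000 → (1.000,3.296)–(0.868,3.000)
cell (1,0): code 0100 → (1.490,1.000)–(2.000,0.869)
cell (1,1): code 1110 → (1.000,1.179)–(1.490,1.000)
cell (1,3): code 1101 → (1.723,4.000)–(1.000,3.296)
cell (1,4): code 1000 → (2.000,4.162)–(1.723,4.000)
cell (2,0): code 0010 → (2.000,0.869)–(2.285,1.000)
cell (2,1): code 0111 → (2.285,1.000)–(3.000,1.569)
cell (2,4): code 1001 → (3.000,4.040)–(2.000,4.162)
cell (3,1): code 0010 → (3.000,1.569)–(3.533,2.000)
cell (3,2): code 0011 → (3.533,2.000)–(3.758,3.000)
cell (3,3): code 0011 → (3.758,3.000)–(3.054,4.000)
cell (3,4): code 0001 → (3.054,4.000)–(3.000,4.040)
total: 14 segments, chained into 1 closed loop(s), length Σ = 9.948206

segments=14 loops=1 length=9.948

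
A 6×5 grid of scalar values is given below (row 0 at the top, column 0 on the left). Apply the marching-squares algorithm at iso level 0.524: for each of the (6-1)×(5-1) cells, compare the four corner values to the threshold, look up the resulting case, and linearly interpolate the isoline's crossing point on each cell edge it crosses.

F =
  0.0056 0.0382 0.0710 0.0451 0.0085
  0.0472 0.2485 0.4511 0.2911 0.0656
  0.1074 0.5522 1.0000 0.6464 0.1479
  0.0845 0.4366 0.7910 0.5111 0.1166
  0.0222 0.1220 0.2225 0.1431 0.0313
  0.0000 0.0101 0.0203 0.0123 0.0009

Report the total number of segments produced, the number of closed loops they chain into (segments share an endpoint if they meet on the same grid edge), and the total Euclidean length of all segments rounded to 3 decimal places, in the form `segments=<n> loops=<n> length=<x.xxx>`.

cell (1,0): code 0100 → (1.907,1.000)–(2.000,0.937)
cell (1,1): code 1100 → (1.133,2.000)–(1.907,1.000)
cell (1,2): code 1100 → (1.656,3.000)–(1.133,2.000)
cell (1,3): code 1000 → (2.000,3.246)–(1.656,3.000)
cell (2,0): code 0010 → (2.000,0.937)–(2.244,1.000)
cell (2,1): code 0111 → (2.244,1.000)–(3.000,1.247)
cell (2,2): code 1011 → (3.000,2.954)–(2.905,3.000)
cell (2,3): code 0001 → (2.905,3.000)–(2.000,3.246)
cell (3,1): code 0010 → (3.000,1.247)–(3.470,2.000)
cell (3,2): code 0001 → (3.470,2.000)–(3.000,2.954)
total: 10 segments, chained into 1 closed loop(s), length Σ = 6.970236

segments=10 loops=1 length=6.970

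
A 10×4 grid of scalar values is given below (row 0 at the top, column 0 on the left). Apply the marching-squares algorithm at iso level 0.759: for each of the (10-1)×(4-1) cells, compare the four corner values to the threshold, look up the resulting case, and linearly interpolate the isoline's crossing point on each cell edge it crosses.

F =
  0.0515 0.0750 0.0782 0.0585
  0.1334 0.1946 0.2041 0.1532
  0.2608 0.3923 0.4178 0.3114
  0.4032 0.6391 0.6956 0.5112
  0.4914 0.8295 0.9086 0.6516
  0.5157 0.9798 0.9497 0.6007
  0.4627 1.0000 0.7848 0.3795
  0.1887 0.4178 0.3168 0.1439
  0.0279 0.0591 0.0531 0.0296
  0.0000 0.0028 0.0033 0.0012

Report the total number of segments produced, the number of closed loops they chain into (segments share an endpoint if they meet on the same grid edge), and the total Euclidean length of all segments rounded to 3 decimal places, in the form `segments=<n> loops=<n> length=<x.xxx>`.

cell (3,0): code 0100 → (3.630,1.000)–(4.000,0.791)
cell (3,1): code 1100 → (3.298,2.000)–(3.630,1.000)
cell (3,2): code 1000 → (4.000,2.582)–(3.298,2.000)
cell (4,0): code 0110 → (4.000,0.791)–(5.000,0.524)
cell (4,2): code 1001 → (5.000,2.546)–(4.000,2.582)
cell (5,0): code 0110 → (5.000,0.524)–(6.000,0.551)
cell (5,2): code 1001 → (6.000,2.064)–(5.000,2.546)
cell (6,0): code 0010 → (6.000,0.551)–(6.414,1.000)
cell (6,1): code 0011 → (6.414,1.000)–(6.055,2.000)
cell (6,2): code 0001 → (6.055,2.000)–(6.000,2.064)
total: 10 segments, chained into 1 closed loop(s), length Σ = 8.294387

segments=10 loops=1 length=8.294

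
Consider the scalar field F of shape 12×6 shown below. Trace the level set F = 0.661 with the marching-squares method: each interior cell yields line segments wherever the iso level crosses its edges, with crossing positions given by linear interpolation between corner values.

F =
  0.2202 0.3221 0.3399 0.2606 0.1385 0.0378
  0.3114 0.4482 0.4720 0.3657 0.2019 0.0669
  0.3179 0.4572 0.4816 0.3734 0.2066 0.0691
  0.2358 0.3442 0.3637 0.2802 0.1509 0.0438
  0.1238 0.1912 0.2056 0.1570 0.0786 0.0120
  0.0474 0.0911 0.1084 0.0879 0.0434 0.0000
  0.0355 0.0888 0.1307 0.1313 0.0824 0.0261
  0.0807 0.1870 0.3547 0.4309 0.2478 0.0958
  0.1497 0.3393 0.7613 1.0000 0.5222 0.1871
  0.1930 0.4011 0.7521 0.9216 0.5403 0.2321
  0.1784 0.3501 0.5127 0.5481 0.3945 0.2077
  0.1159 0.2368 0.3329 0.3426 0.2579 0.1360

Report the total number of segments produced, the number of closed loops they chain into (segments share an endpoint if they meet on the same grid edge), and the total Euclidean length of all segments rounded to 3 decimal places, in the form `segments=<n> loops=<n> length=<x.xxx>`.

cell (7,1): code 0100 → (7.753,2.000)–(8.000,1.762)
cell (7,2): code 1100 → (7.404,3.000)–(7.753,2.000)
cell (7,3): code 1000 → (8.000,3.710)–(7.404,3.000)
cell (8,1): code 0110 → (8.000,1.762)–(9.000,1.740)
cell (8,3): code 1001 → (9.000,3.683)–(8.000,3.710)
cell (9,1): code 0010 → (9.000,1.740)–(9.381,2.000)
cell (9,2): code 0011 → (9.381,2.000)–(9.698,3.000)
cell (9,3): code 0001 → (9.698,3.000)–(9.000,3.683)
total: 8 segments, chained into 1 closed loop(s), length Σ = 6.815093

segments=8 loops=1 length=6.815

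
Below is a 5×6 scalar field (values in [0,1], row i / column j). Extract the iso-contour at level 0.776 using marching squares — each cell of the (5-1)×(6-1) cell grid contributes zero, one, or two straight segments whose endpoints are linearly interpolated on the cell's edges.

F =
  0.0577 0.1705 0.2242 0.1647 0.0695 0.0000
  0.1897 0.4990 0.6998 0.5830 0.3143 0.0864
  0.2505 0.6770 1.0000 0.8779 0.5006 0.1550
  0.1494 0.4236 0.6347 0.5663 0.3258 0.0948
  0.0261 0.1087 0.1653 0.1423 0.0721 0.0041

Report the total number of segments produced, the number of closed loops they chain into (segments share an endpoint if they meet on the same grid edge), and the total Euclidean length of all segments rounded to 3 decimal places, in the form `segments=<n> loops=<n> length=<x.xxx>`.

segments=6 loops=1 length=4.924

cell (1,1): code 0100 → (1.254,2.000)–(2.000,1.307)
cell (1,2): code 1100 → (1.654,3.000)–(1.254,2.000)
cell (1,3): code 1000 → (2.000,3.270)–(1.654,3.000)
cell (2,1): code 0010 → (2.000,1.307)–(2.613,2.000)
cell (2,2): code 0011 → (2.613,2.000)–(2.327,3.000)
cell (2,3): code 0001 → (2.327,3.000)–(2.000,3.270)
total: 6 segments, chained into 1 closed loop(s), length Σ = 4.924497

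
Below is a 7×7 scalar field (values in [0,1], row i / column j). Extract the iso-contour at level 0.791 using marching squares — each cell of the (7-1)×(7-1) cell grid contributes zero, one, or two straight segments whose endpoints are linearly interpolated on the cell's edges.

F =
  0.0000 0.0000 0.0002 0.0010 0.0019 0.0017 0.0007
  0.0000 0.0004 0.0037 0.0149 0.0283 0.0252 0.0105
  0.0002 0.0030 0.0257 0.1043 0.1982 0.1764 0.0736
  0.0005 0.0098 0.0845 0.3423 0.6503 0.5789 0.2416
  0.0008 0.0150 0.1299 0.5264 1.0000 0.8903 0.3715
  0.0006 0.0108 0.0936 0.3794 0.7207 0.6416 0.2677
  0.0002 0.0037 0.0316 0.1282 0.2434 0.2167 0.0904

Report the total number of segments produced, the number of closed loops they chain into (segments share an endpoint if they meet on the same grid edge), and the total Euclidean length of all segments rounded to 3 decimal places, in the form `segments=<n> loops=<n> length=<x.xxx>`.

cell (3,3): code 0100 → (3.402,4.000)–(4.000,3.559)
cell (3,4): code 1100 → (3.681,5.000)–(3.402,4.000)
cell (3,5): code 1000 → (4.000,5.191)–(3.681,5.000)
cell (4,3): code 0010 → (4.000,3.559)–(4.748,4.000)
cell (4,4): code 0011 → (4.748,4.000)–(4.399,5.000)
cell (4,5): code 0001 → (4.399,5.000)–(4.000,5.191)
total: 6 segments, chained into 1 closed loop(s), length Σ = 4.523646

segments=6 loops=1 length=4.524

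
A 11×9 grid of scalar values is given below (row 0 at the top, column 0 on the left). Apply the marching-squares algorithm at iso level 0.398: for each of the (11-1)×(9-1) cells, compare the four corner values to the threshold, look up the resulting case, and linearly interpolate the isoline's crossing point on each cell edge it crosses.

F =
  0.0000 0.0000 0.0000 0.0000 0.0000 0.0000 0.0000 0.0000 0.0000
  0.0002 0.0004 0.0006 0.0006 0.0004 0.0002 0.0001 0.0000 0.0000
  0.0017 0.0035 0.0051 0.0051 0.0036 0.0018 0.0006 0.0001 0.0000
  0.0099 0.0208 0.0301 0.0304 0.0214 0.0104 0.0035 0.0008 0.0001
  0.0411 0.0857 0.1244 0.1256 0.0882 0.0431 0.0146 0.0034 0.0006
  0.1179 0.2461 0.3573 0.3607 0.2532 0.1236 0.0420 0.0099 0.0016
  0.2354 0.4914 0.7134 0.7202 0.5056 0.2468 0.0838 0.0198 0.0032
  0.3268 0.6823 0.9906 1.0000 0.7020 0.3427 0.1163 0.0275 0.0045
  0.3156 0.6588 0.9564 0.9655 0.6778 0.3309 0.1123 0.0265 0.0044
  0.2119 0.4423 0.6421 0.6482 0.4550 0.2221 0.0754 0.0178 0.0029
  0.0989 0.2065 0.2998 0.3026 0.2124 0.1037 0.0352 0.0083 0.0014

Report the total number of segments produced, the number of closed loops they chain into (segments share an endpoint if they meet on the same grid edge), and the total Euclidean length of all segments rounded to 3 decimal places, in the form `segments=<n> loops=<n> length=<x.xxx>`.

segments=16 loops=1 length=14.676

cell (5,0): code 0100 → (5.619,1.000)–(6.000,0.635)
cell (5,1): code 1100 → (5.114,2.000)–(5.619,1.000)
cell (5,2): code 1100 → (5.104,3.000)–(5.114,2.000)
cell (5,3): code 1100 → (5.574,4.000)–(5.104,3.000)
cell (5,4): code 1000 → (6.000,4.416)–(5.574,4.000)
cell (6,0): code 0110 → (6.000,0.635)–(7.000,0.200)
cell (6,4): code 1001 → (7.000,4.846)–(6.000,4.416)
cell (7,0): code 0110 → (7.000,0.200)–(8.000,0.240)
cell (7,4): code 1001 → (8.000,4.807)–(7.000,4.846)
cell (8,0): code 0110 → (8.000,0.240)–(9.000,0.808)
cell (8,4): code 1001 → (9.000,4.245)–(8.000,4.807)
cell (9,0): code 0010 → (9.000,0.808)–(9.188,1.000)
cell (9,1): code 0011 → (9.188,1.000)–(9.713,2.000)
cell (9,2): code 0011 → (9.713,2.000)–(9.724,3.000)
cell (9,3): code 0011 → (9.724,3.000)–(9.235,4.000)
cell (9,4): code 0001 → (9.235,4.000)–(9.000,4.245)
total: 16 segments, chained into 1 closed loop(s), length Σ = 14.676497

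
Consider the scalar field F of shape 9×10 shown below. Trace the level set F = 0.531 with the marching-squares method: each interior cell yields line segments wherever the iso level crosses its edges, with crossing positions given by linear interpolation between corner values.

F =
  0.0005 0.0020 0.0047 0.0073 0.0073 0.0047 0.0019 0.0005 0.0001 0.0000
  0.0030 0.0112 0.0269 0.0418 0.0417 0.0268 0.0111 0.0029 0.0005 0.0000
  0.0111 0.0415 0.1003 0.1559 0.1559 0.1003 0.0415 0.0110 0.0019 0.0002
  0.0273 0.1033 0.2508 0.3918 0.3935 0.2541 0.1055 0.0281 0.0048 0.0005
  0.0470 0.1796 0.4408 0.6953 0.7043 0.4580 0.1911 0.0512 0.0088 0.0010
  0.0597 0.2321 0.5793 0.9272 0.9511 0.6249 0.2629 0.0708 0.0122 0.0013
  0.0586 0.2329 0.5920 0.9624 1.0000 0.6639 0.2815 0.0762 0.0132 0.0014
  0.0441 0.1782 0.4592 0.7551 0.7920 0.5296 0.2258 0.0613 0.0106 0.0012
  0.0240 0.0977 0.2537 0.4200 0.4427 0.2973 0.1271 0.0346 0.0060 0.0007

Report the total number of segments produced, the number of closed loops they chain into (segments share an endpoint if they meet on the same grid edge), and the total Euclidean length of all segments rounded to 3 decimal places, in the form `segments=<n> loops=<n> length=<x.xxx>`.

cell (3,2): code 0100 → (3.459,3.000)–(4.000,2.354)
cell (3,3): code 1100 → (3.442,4.000)–(3.459,3.000)
cell (3,4): code 1000 → (4.000,4.704)–(3.442,4.000)
cell (4,1): code 0100 → (4.651,2.000)–(5.000,1.861)
cell (4,2): code 1110 → (4.000,2.354)–(4.651,2.000)
cell (4,4): code 1101 → (4.437,5.000)–(4.000,4.704)
cell (4,5): code 1000 → (5.000,5.259)–(4.437,5.000)
cell (5,1): code 0110 → (5.000,1.861)–(6.000,1.830)
cell (5,5): code 1001 → (6.000,5.348)–(5.000,5.259)
cell (6,1): code 0010 → (6.000,1.830)–(6.459,2.000)
cell (6,2): code 0111 → (6.459,2.000)–(7.000,2.243)
cell (6,4): code 1011 → (7.000,4.995)–(6.990,5.000)
cell (6,5): code 0001 → (6.990,5.000)–(6.000,5.348)
cell (7,2): code 0010 → (7.000,2.243)–(7.669,3.000)
cell (7,3): code 0011 → (7.669,3.000)–(7.747,4.000)
cell (7,4): code 0001 → (7.747,4.000)–(7.000,4.995)
total: 16 segments, chained into 1 closed loop(s), length Σ = 12.409941

segments=16 loops=1 length=12.410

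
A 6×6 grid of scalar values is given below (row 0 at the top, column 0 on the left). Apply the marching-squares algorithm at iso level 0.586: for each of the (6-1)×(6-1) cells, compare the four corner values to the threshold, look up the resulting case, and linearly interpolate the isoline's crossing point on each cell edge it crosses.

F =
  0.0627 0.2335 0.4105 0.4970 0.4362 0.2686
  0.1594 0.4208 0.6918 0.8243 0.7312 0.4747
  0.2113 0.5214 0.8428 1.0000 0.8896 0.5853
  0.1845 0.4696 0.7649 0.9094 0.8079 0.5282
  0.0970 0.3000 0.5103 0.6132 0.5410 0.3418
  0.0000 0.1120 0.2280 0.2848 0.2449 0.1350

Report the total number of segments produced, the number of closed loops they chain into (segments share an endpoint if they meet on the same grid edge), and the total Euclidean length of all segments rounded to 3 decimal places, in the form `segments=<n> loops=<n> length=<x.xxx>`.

segments=14 loops=1 length=11.767

cell (0,1): code 0100 → (0.624,2.000)–(1.000,1.610)
cell (0,2): code 1100 → (0.272,3.000)–(0.624,2.000)
cell (0,3): code 1100 → (0.508,4.000)–(0.272,3.000)
cell (0,4): code 1000 → (1.000,4.566)–(0.508,4.000)
cell (1,1): code 0110 → (1.000,1.610)–(2.000,1.201)
cell (1,4): code 1001 → (2.000,4.998)–(1.000,4.566)
cell (2,1): code 0110 → (2.000,1.201)–(3.000,1.394)
cell (2,4): code 1001 → (3.000,4.793)–(2.000,4.998)
cell (3,1): code 0010 → (3.000,1.394)–(3.703,2.000)
cell (3,2): code 0111 → (3.703,2.000)–(4.000,2.736)
cell (3,3): code 1011 → (4.000,3.377)–(3.831,4.000)
cell (3,4): code 0001 → (3.831,4.000)–(3.000,4.793)
cell (4,2): code 0010 → (4.000,2.736)–(4.083,3.000)
cell (4,3): code 0001 → (4.083,3.000)–(4.000,3.377)
total: 14 segments, chained into 1 closed loop(s), length Σ = 11.767248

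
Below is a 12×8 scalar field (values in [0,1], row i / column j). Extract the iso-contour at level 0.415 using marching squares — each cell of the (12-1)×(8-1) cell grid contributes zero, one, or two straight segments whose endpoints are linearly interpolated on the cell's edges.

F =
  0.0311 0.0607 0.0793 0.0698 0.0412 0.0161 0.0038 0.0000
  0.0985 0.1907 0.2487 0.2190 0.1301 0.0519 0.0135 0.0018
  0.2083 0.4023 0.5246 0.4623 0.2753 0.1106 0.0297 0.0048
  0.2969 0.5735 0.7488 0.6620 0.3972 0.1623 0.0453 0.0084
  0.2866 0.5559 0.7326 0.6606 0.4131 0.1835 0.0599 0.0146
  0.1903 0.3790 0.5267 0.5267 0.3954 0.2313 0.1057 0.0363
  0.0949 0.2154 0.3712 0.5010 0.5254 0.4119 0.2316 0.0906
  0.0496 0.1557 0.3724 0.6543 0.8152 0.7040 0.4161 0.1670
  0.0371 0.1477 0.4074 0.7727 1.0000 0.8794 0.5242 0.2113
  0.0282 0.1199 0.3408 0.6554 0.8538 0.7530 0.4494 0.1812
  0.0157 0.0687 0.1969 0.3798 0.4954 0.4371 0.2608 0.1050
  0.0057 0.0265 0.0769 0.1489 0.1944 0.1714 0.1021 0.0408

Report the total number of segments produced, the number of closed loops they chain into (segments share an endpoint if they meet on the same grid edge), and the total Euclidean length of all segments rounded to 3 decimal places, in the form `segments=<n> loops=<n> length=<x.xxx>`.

cell (1,1): code 0100 → (1.603,2.000)–(2.000,1.104)
cell (1,2): code 1100 → (1.806,3.000)–(1.603,2.000)
cell (1,3): code 1000 → (2.000,3.253)–(1.806,3.000)
cell (2,0): code 0100 → (2.074,1.000)–(3.000,0.427)
cell (2,1): code 1110 → (2.000,1.104)–(2.074,1.000)
cell (2,3): code 1001 → (3.000,3.933)–(2.000,3.253)
cell (3,0): code 0110 → (3.000,0.427)–(4.000,0.477)
cell (3,3): code 1001 → (4.000,3.992)–(3.000,3.933)
cell (4,0): code 0010 → (4.000,0.477)–(4.796,1.000)
cell (4,1): code 0111 → (4.796,1.000)–(5.000,1.244)
cell (4,3): code 1001 → (5.000,3.851)–(4.000,3.992)
cell (5,1): code 0010 → (5.000,1.244)–(5.718,2.000)
cell (5,2): code 0111 → (5.718,2.000)–(6.000,2.337)
cell (5,3): code 1101 → (5.151,4.000)–(5.000,3.851)
cell (5,4): code 1000 → (6.000,4.973)–(5.151,4.000)
cell (6,2): code 0110 → (6.000,2.337)–(7.000,2.151)
cell (6,4): code 1101 → (6.011,5.000)–(6.000,4.973)
cell (6,5): code 1100 → (6.994,6.000)–(6.011,5.000)
cell (6,6): code 1000 → (7.000,6.004)–(6.994,6.000)
cell (7,2): code 0110 → (7.000,2.151)–(8.000,2.021)
cell (7,6): code 1001 → (8.000,6.349)–(7.000,6.004)
cell (8,2): code 0110 → (8.000,2.021)–(9.000,2.236)
cell (8,6): code 1001 → (9.000,6.128)–(8.000,6.349)
cell (9,2): code 0010 → (9.000,2.236)–(9.872,3.000)
cell (9,3): code 0111 → (9.872,3.000)–(10.000,3.304)
cell (9,5): code 1011 → (10.000,5.125)–(9.182,6.000)
cell (9,6): code 0001 → (9.182,6.000)–(9.000,6.128)
cell (10,3): code 0010 → (10.000,3.304)–(10.267,4.000)
cell (10,4): code 0011 → (10.267,4.000)–(10.083,5.000)
cell (10,5): code 0001 → (10.083,5.000)–(10.000,5.125)
total: 30 segments, chained into 1 closed loop(s), length Σ = 23.406675

segments=30 loops=1 length=23.407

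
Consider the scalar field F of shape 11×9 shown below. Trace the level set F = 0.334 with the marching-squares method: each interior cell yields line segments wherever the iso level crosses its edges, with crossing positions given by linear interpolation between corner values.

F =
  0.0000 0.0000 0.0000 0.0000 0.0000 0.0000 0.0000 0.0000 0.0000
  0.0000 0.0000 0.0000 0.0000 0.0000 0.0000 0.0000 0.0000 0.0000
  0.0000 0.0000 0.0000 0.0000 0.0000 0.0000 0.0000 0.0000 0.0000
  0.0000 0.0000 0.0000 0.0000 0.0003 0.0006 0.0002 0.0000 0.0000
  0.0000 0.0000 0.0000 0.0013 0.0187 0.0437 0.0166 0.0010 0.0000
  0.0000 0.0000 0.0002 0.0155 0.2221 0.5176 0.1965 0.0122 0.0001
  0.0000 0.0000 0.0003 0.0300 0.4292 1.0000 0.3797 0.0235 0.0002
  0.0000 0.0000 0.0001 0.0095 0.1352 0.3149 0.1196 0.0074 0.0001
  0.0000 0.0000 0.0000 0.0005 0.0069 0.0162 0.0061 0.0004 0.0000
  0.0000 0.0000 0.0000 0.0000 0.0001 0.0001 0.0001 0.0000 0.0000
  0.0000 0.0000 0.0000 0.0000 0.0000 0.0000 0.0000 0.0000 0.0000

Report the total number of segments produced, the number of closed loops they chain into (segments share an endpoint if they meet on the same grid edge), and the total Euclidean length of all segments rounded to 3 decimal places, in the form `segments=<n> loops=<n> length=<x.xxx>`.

segments=10 loops=1 length=6.835

cell (4,4): code 0100 → (4.613,5.000)–(5.000,4.379)
cell (4,5): code 1000 → (5.000,5.572)–(4.613,5.000)
cell (5,3): code 0100 → (5.540,4.000)–(6.000,3.762)
cell (5,4): code 1110 → (5.000,4.379)–(5.540,4.000)
cell (5,5): code 1101 → (5.751,6.000)–(5.000,5.572)
cell (5,6): code 1000 → (6.000,6.128)–(5.751,6.000)
cell (6,3): code 0010 → (6.000,3.762)–(6.324,4.000)
cell (6,4): code 0011 → (6.324,4.000)–(6.972,5.000)
cell (6,5): code 0011 → (6.972,5.000)–(6.176,6.000)
cell (6,6): code 0001 → (6.176,6.000)–(6.000,6.128)
total: 10 segments, chained into 1 closed loop(s), length Σ = 6.835043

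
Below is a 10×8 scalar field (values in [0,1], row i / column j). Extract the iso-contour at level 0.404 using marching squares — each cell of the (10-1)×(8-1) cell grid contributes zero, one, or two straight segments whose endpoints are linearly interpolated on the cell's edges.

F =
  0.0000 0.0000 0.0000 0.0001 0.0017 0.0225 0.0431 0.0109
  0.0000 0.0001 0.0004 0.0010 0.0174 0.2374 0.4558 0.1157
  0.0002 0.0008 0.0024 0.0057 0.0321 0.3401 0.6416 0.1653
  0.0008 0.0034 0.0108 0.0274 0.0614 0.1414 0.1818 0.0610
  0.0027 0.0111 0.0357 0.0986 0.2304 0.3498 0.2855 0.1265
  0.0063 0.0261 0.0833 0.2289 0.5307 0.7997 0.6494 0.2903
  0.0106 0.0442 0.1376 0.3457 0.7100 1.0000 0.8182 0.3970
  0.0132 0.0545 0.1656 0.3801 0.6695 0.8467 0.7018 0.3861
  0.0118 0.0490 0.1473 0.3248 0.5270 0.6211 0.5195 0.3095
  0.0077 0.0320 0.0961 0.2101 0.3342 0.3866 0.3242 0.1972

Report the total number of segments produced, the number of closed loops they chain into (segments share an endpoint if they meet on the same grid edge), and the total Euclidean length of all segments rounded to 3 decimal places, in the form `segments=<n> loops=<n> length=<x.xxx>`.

cell (0,5): code 0100 → (0.874,6.000)–(1.000,5.763)
cell (0,6): code 1000 → (1.000,6.152)–(0.874,6.000)
cell (1,5): code 0110 → (1.000,5.763)–(2.000,5.212)
cell (1,6): code 1001 → (2.000,6.499)–(1.000,6.152)
cell (2,5): code 0010 → (2.000,5.212)–(2.517,6.000)
cell (2,6): code 0001 → (2.517,6.000)–(2.000,6.499)
cell (4,3): code 0100 → (4.578,4.000)–(5.000,3.580)
cell (4,4): code 1100 → (4.120,5.000)–(4.578,4.000)
cell (4,5): code 1100 → (4.326,6.000)–(4.120,5.000)
cell (4,6): code 1000 → (5.000,6.683)–(4.326,6.000)
cell (5,3): code 0110 → (5.000,3.580)–(6.000,3.160)
cell (5,6): code 1001 → (6.000,6.983)–(5.000,6.683)
cell (6,3): code 0110 → (6.000,3.160)–(7.000,3.083)
cell (6,6): code 1001 → (7.000,6.943)–(6.000,6.983)
cell (7,3): code 0110 → (7.000,3.083)–(8.000,3.392)
cell (7,6): code 1001 → (8.000,6.550)–(7.000,6.943)
cell (8,3): code 0010 → (8.000,3.392)–(8.638,4.000)
cell (8,4): code 0011 → (8.638,4.000)–(8.926,5.000)
cell (8,5): code 0011 → (8.926,5.000)–(8.591,6.000)
cell (8,6): code 0001 → (8.591,6.000)–(8.000,6.550)
total: 20 segments, chained into 2 closed loop(s), length Σ = 18.040105

segments=20 loops=2 length=18.040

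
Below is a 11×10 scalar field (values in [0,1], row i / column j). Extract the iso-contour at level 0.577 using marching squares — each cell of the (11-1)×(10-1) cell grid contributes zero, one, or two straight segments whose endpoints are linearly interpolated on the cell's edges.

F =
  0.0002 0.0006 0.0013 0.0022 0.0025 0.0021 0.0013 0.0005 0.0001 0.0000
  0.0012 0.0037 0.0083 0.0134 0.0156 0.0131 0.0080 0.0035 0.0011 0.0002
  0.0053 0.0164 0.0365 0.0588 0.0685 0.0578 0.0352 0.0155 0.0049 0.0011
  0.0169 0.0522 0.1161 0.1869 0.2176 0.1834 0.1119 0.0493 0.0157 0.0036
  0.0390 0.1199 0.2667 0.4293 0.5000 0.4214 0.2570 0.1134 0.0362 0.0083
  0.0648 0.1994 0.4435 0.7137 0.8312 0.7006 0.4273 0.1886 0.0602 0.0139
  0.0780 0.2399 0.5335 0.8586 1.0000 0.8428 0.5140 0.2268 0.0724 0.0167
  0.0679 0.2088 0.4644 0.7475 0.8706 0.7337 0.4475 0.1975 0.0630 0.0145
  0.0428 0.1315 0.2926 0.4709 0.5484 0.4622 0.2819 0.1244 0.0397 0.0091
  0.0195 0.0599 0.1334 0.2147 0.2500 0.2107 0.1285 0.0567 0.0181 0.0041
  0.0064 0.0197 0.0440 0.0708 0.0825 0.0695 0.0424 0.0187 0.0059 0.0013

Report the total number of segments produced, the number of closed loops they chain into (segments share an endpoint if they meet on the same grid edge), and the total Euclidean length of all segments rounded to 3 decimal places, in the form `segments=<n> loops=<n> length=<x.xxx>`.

cell (4,2): code 0100 → (4.519,3.000)–(5.000,2.494)
cell (4,3): code 1100 → (4.232,4.000)–(4.519,3.000)
cell (4,4): code 1100 → (4.557,5.000)–(4.232,4.000)
cell (4,5): code 1000 → (5.000,5.452)–(4.557,5.000)
cell (5,2): code 0110 → (5.000,2.494)–(6.000,2.134)
cell (5,5): code 1001 → (6.000,5.808)–(5.000,5.452)
cell (6,2): code 0110 → (6.000,2.134)–(7.000,2.398)
cell (6,5): code 1001 → (7.000,5.548)–(6.000,5.808)
cell (7,2): code 0010 → (7.000,2.398)–(7.616,3.000)
cell (7,3): code 0011 → (7.616,3.000)–(7.911,4.000)
cell (7,4): code 0011 → (7.911,4.000)–(7.577,5.000)
cell (7,5): code 0001 → (7.577,5.000)–(7.000,5.548)
total: 12 segments, chained into 1 closed loop(s), length Σ = 11.368841

segments=12 loops=1 length=11.369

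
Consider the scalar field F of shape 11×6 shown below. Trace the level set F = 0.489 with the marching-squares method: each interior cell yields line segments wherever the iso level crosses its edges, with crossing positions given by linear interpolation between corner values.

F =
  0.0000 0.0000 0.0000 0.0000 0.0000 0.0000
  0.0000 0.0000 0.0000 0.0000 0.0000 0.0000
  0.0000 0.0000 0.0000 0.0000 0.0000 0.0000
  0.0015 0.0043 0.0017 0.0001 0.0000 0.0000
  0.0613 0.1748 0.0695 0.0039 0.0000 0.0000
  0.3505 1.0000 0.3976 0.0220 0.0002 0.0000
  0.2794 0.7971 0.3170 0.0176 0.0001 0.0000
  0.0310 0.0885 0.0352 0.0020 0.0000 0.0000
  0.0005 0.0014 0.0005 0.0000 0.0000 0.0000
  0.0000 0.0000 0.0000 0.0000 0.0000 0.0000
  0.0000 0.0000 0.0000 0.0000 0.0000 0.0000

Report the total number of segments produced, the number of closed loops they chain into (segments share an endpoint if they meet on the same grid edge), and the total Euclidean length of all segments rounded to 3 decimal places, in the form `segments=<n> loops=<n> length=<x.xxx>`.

cell (4,0): code 0100 → (4.381,1.000)–(5.000,0.213)
cell (4,1): code 1000 → (5.000,1.848)–(4.381,1.000)
cell (5,0): code 0110 → (5.000,0.213)–(6.000,0.405)
cell (5,1): code 1001 → (6.000,1.642)–(5.000,1.848)
cell (6,0): code 0010 → (6.000,0.405)–(6.435,1.000)
cell (6,1): code 0001 → (6.435,1.000)–(6.000,1.642)
total: 6 segments, chained into 1 closed loop(s), length Σ = 5.602990

segments=6 loops=1 length=5.603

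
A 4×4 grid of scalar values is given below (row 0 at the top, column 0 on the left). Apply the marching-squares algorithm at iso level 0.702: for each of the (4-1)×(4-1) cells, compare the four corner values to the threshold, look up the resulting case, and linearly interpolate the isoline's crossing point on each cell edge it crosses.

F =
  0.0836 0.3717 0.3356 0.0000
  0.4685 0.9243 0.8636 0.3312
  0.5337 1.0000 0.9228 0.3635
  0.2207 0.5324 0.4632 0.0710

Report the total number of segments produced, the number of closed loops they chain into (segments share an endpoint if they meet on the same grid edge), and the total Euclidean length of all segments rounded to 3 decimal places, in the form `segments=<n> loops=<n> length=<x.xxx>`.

segments=8 loops=1 length=6.620

cell (0,0): code 0100 → (0.598,1.000)–(1.000,0.512)
cell (0,1): code 1100 → (0.694,2.000)–(0.598,1.000)
cell (0,2): code 1000 → (1.000,2.304)–(0.694,2.000)
cell (1,0): code 0110 → (1.000,0.512)–(2.000,0.361)
cell (1,2): code 1001 → (2.000,2.395)–(1.000,2.304)
cell (2,0): code 0010 → (2.000,0.361)–(2.637,1.000)
cell (2,1): code 0011 → (2.637,1.000)–(2.480,2.000)
cell (2,2): code 0001 → (2.480,2.000)–(2.000,2.395)
total: 8 segments, chained into 1 closed loop(s), length Σ = 6.620002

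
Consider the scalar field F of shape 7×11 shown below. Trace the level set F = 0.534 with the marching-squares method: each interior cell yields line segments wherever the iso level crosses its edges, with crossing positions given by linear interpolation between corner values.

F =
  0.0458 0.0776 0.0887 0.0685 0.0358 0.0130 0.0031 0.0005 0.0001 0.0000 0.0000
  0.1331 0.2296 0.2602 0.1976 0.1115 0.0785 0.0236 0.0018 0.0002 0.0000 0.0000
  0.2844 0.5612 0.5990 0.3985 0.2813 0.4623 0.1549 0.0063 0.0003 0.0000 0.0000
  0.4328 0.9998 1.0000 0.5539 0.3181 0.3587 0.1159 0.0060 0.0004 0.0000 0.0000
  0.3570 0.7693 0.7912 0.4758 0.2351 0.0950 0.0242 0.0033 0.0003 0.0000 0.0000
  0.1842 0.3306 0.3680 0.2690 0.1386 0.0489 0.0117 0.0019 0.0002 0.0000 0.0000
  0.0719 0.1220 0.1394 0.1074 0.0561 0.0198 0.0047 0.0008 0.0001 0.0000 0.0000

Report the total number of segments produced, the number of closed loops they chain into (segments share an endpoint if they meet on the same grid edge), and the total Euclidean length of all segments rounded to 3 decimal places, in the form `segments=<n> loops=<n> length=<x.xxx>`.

cell (1,0): code 0100 → (1.918,1.000)–(2.000,0.902)
cell (1,1): code 1100 → (1.808,2.000)–(1.918,1.000)
cell (1,2): code 1000 → (2.000,2.324)–(1.808,2.000)
cell (2,0): code 0110 → (2.000,0.902)–(3.000,0.178)
cell (2,2): code 1101 → (2.872,3.000)–(2.000,2.324)
cell (2,3): code 1000 → (3.000,3.084)–(2.872,3.000)
cell (3,0): code 0110 → (3.000,0.178)–(4.000,0.429)
cell (3,2): code 1011 → (4.000,2.815)–(3.255,3.000)
cell (3,3): code 0001 → (3.255,3.000)–(3.000,3.084)
cell (4,0): code 0010 → (4.000,0.429)–(4.536,1.000)
cell (4,1): code 0011 → (4.536,1.000)–(4.608,2.000)
cell (4,2): code 0001 → (4.608,2.000)–(4.000,2.815)
total: 12 segments, chained into 1 closed loop(s), length Σ = 8.871257

segments=12 loops=1 length=8.871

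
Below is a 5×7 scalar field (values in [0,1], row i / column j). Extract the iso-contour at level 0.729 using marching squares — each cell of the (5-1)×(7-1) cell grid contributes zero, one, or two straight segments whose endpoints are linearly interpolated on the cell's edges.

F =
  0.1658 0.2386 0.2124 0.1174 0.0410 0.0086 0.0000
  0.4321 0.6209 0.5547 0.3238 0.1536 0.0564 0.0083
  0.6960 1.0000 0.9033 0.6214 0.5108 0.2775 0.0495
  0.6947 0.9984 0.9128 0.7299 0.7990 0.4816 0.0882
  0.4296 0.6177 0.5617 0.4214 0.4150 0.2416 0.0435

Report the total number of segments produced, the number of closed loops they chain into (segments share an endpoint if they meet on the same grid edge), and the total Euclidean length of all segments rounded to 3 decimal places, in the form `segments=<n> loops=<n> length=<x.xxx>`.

cell (1,0): code 0100 → (1.285,1.000)–(2.000,0.109)
cell (1,1): code 1100 → (1.500,2.000)–(1.285,1.000)
cell (1,2): code 1000 → (2.000,2.618)–(1.500,2.000)
cell (2,0): code 0110 → (2.000,0.109)–(3.000,0.113)
cell (2,2): code 1101 → (2.992,3.000)–(2.000,2.618)
cell (2,3): code 1100 → (2.757,4.000)–(2.992,3.000)
cell (2,4): code 1000 → (3.000,4.221)–(2.757,4.000)
cell (3,0): code 0010 → (3.000,0.113)–(3.708,1.000)
cell (3,1): code 0011 → (3.708,1.000)–(3.523,2.000)
cell (3,2): code 0011 → (3.523,2.000)–(3.003,3.000)
cell (3,3): code 0011 → (3.003,3.000)–(3.182,4.000)
cell (3,4): code 0001 → (3.182,4.000)–(3.000,4.221)
total: 12 segments, chained into 1 closed loop(s), length Σ = 10.959547

segments=12 loops=1 length=10.960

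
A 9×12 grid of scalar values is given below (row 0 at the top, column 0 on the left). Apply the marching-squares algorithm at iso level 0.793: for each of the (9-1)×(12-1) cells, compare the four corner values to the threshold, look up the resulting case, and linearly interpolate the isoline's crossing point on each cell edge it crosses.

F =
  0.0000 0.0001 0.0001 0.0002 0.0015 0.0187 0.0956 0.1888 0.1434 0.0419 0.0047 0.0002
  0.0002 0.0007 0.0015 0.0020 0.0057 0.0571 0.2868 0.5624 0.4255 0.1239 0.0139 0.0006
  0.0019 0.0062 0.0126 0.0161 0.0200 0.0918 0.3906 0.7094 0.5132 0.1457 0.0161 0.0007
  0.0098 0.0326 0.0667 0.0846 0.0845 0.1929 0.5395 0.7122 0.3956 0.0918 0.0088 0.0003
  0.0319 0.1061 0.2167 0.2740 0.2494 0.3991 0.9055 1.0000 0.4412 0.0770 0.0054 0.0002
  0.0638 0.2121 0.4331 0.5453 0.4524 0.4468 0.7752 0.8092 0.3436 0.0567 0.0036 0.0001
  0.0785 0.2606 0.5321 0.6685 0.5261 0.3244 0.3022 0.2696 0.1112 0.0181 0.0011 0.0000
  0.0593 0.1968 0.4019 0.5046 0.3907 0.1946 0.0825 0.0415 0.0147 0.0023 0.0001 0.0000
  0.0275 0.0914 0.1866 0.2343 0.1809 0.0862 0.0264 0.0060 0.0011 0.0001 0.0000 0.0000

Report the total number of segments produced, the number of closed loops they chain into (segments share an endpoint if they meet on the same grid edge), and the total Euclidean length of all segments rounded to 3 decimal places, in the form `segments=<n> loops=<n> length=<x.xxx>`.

segments=8 loops=1 length=5.281

cell (3,5): code 0100 → (3.693,6.000)–(4.000,5.778)
cell (3,6): code 1100 → (3.281,7.000)–(3.693,6.000)
cell (3,7): code 1000 → (4.000,7.370)–(3.281,7.000)
cell (4,5): code 0010 → (4.000,5.778)–(4.863,6.000)
cell (4,6): code 0111 → (4.863,6.000)–(5.000,6.524)
cell (4,7): code 1001 → (5.000,7.035)–(4.000,7.370)
cell (5,6): code 0010 → (5.000,6.524)–(5.030,7.000)
cell (5,7): code 0001 → (5.030,7.000)–(5.000,7.035)
total: 8 segments, chained into 1 closed loop(s), length Σ = 5.280562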